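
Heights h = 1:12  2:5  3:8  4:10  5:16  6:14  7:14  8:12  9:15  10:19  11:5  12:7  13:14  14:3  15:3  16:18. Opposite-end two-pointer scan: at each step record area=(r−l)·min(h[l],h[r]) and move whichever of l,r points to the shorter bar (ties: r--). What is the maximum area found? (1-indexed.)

max area = 180

[1,16] min(12,18)*15=180 best=180 * → l++
[2,16] min(5,18)*14=70 best=180 → l++
[3,16] min(8,18)*13=104 best=180 → l++
[4,16] min(10,18)*12=120 best=180 → l++
[5,16] min(16,18)*11=176 best=180 → l++
[6,16] min(14,18)*10=140 best=180 → l++
[7,16] min(14,18)*9=126 best=180 → l++
[8,16] min(12,18)*8=96 best=180 → l++
[9,16] min(15,18)*7=105 best=180 → l++
[10,16] min(19,18)*6=108 best=180 → r--
[10,15] min(19,3)*5=15 best=180 → r--
[10,14] min(19,3)*4=12 best=180 → r--
[10,13] min(19,14)*3=42 best=180 → r--
[10,12] min(19,7)*2=14 best=180 → r--
[10,11] min(19,5)*1=5 best=180 → r--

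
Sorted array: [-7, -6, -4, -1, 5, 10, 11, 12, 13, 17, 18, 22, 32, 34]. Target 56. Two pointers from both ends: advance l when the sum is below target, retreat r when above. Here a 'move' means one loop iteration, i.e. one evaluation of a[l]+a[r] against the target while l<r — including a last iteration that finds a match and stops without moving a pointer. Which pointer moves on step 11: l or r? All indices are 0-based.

l

l=0 r=13: -7+34=27 <56, l++
l=1 r=13: -6+34=28 <56, l++
l=2 r=13: -4+34=30 <56, l++
l=3 r=13: -1+34=33 <56, l++
l=4 r=13: 5+34=39 <56, l++
l=5 r=13: 10+34=44 <56, l++
l=6 r=13: 11+34=45 <56, l++
l=7 r=13: 12+34=46 <56, l++
l=8 r=13: 13+34=47 <56, l++
l=9 r=13: 17+34=51 <56, l++
l=10 r=13: 18+34=52 <56, l++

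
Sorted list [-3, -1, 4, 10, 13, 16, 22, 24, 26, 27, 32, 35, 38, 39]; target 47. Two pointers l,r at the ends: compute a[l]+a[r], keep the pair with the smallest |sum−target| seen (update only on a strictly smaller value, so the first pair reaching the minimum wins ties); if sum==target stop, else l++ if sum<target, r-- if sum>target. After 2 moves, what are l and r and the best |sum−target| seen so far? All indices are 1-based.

l=1 r=14: -3+39=36 d=11 *, l++
l=2 r=14: -1+39=38 d=9 *, l++

l=3, r=14, best |Δ|=9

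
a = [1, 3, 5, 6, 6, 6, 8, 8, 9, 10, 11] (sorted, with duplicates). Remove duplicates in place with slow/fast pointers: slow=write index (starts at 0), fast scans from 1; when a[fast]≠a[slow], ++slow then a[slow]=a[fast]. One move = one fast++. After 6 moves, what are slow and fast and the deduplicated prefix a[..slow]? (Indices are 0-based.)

(s=0,f=1) a[fast]=3≠a[slow]=1 write a[1]=3 → slow++,fast++
(s=1,f=2) a[fast]=5≠a[slow]=3 write a[2]=5 → slow++,fast++
(s=2,f=3) a[fast]=6≠a[slow]=5 write a[3]=6 → slow++,fast++
(s=3,f=4) a[fast]=6=a[slow] dup → fast++
(s=3,f=5) a[fast]=6=a[slow] dup → fast++
(s=3,f=6) a[fast]=8≠a[slow]=6 write a[4]=8 → slow++,fast++

slow=4, fast=7, prefix=[1, 3, 5, 6, 8]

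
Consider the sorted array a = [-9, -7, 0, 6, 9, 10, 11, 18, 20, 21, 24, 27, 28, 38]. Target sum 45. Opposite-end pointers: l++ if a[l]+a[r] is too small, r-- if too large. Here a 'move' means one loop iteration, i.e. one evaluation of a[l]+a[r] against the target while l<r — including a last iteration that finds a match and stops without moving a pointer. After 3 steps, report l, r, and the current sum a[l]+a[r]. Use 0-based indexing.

l=3, r=13, sum=44

[0,13] -9+38=29 <45 → l++
[1,13] -7+38=31 <45 → l++
[2,13] 0+38=38 <45 → l++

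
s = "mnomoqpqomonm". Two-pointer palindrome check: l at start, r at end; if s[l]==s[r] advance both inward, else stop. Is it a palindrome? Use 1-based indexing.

l=1 r=13: 'm'=='m', l++,r--
l=2 r=12: 'n'=='n', l++,r--
l=3 r=11: 'o'=='o', l++,r--
l=4 r=10: 'm'=='m', l++,r--
l=5 r=9: 'o'=='o', l++,r--
l=6 r=8: 'q'=='q', l++,r--

palindrome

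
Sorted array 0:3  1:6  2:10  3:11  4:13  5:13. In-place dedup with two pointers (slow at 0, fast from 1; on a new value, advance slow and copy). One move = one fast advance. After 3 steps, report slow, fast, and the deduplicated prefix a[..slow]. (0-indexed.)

slow=3, fast=4, prefix=[3, 6, 10, 11]

slow=0 fast=1: a[fast]=6≠a[slow]=3 write a[1]=6, slow++,fast++
slow=1 fast=2: a[fast]=10≠a[slow]=6 write a[2]=10, slow++,fast++
slow=2 fast=3: a[fast]=11≠a[slow]=10 write a[3]=11, slow++,fast++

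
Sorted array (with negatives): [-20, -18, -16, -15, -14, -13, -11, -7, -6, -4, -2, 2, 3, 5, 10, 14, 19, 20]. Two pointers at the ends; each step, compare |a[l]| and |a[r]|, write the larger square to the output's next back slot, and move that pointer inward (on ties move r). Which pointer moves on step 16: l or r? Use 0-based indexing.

[0,17] |-20|<=|20| out[17]=400 → r--
[0,16] |-20|>|19| out[16]=400 → l++
[1,16] |-18|<=|19| out[15]=361 → r--
[1,15] |-18|>|14| out[14]=324 → l++
[2,15] |-16|>|14| out[13]=256 → l++
[3,15] |-15|>|14| out[12]=225 → l++
[4,15] |-14|<=|14| out[11]=196 → r--
[4,14] |-14|>|10| out[10]=196 → l++
[5,14] |-13|>|10| out[9]=169 → l++
[6,14] |-11|>|10| out[8]=121 → l++
[7,14] |-7|<=|10| out[7]=100 → r--
[7,13] |-7|>|5| out[6]=49 → l++
[8,13] |-6|>|5| out[5]=36 → l++
[9,13] |-4|<=|5| out[4]=25 → r--
[9,12] |-4|>|3| out[3]=16 → l++
[10,12] |-2|<=|3| out[2]=9 → r--

r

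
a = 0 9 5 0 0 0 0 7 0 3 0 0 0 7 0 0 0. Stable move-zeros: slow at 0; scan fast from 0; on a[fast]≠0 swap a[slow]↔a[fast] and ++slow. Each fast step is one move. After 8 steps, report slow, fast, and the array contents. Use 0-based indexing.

slow=3, fast=8, a=[9, 5, 7, 0, 0, 0, 0, 0, 0, 3, 0, 0, 0, 7, 0, 0, 0]

slow=0 fast=0: a[fast]=0, fast++
slow=0 fast=1: a[fast]=9≠0 swap→a[0]=9, slow++,fast++
slow=1 fast=2: a[fast]=5≠0 swap→a[1]=5, slow++,fast++
slow=2 fast=3: a[fast]=0, fast++
slow=2 fast=4: a[fast]=0, fast++
slow=2 fast=5: a[fast]=0, fast++
slow=2 fast=6: a[fast]=0, fast++
slow=2 fast=7: a[fast]=7≠0 swap→a[2]=7, slow++,fast++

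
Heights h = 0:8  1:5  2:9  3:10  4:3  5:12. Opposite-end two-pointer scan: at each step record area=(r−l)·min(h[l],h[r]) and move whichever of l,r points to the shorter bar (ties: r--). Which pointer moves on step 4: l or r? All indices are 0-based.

[0,5] min(8,12)*5=40 best=40 * → l++
[1,5] min(5,12)*4=20 best=40 → l++
[2,5] min(9,12)*3=27 best=40 → l++
[3,5] min(10,12)*2=20 best=40 → l++

l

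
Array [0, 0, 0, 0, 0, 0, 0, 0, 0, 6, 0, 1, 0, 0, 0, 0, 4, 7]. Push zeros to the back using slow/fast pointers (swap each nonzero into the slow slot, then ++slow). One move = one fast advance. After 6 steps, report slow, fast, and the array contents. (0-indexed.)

(s=0,f=0) a[fast]=0 → fast++
(s=0,f=1) a[fast]=0 → fast++
(s=0,f=2) a[fast]=0 → fast++
(s=0,f=3) a[fast]=0 → fast++
(s=0,f=4) a[fast]=0 → fast++
(s=0,f=5) a[fast]=0 → fast++

slow=0, fast=6, a=[0, 0, 0, 0, 0, 0, 0, 0, 0, 6, 0, 1, 0, 0, 0, 0, 4, 7]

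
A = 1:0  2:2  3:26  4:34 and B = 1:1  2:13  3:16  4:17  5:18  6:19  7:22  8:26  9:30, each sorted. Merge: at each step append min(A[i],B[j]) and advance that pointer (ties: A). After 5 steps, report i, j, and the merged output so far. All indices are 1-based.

[i=1,j=1] A[i]=0<=B[j]=1 take 0 → i++
[i=2,j=1] A[i]=2>B[j]=1 take 1 → j++
[i=2,j=2] A[i]=2<=B[j]=13 take 2 → i++
[i=3,j=2] A[i]=26>B[j]=13 take 13 → j++
[i=3,j=3] A[i]=26>B[j]=16 take 16 → j++

i=3, j=4, merged so far=[0, 1, 2, 13, 16]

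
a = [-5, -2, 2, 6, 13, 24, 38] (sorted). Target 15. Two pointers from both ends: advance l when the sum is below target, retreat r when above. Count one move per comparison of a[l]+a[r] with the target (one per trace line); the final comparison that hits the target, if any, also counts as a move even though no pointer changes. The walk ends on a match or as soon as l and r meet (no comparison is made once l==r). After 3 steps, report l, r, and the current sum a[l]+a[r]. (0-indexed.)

l=1, r=4, sum=11

l=0 r=6: -5+38=33 >15, r--
l=0 r=5: -5+24=19 >15, r--
l=0 r=4: -5+13=8 <15, l++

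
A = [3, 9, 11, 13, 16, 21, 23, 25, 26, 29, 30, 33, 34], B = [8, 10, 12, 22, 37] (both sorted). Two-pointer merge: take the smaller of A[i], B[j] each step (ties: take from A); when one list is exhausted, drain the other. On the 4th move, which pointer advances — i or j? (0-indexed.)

j

[i=0,j=0] A[i]=3<=B[j]=8 take 3 → i++
[i=1,j=0] A[i]=9>B[j]=8 take 8 → j++
[i=1,j=1] A[i]=9<=B[j]=10 take 9 → i++
[i=2,j=1] A[i]=11>B[j]=10 take 10 → j++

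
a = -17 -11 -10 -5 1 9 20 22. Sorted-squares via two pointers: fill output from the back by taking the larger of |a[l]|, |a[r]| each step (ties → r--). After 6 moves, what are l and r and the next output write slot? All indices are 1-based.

l=4, r=5, next write slot=2

[1,8] |-17|<=|22| out[8]=484 → r--
[1,7] |-17|<=|20| out[7]=400 → r--
[1,6] |-17|>|9| out[6]=289 → l++
[2,6] |-11|>|9| out[5]=121 → l++
[3,6] |-10|>|9| out[4]=100 → l++
[4,6] |-5|<=|9| out[3]=81 → r--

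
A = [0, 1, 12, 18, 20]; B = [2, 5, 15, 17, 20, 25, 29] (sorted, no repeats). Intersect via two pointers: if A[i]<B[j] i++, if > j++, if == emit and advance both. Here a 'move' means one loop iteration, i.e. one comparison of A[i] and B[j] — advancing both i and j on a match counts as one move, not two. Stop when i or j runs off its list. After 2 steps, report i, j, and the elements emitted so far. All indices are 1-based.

i=1 j=1: 0<2, i++
i=2 j=1: 1<2, i++

i=3, j=1, emitted=[]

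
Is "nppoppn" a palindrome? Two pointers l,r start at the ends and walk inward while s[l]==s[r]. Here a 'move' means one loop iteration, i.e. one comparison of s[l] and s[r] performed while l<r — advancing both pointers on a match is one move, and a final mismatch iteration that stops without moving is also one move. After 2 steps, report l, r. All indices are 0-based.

l=2, r=4

l=0 r=6: 'n'=='n', l++,r--
l=1 r=5: 'p'=='p', l++,r--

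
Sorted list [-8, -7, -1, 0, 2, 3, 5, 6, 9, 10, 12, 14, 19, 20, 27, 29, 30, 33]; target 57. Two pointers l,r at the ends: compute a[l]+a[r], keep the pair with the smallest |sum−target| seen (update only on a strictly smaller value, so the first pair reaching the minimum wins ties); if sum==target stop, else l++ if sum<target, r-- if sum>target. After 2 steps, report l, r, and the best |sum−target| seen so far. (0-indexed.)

l=2, r=17, best |Δ|=31

l=0 r=17: -8+33=25 d=32 *, l++
l=1 r=17: -7+33=26 d=31 *, l++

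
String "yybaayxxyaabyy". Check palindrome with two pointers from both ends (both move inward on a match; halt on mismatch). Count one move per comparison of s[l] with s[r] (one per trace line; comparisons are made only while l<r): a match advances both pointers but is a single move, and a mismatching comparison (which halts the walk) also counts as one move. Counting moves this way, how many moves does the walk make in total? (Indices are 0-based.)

7 moves

l=0 r=13: 'y'=='y', l++,r--
l=1 r=12: 'y'=='y', l++,r--
l=2 r=11: 'b'=='b', l++,r--
l=3 r=10: 'a'=='a', l++,r--
l=4 r=9: 'a'=='a', l++,r--
l=5 r=8: 'y'=='y', l++,r--
l=6 r=7: 'x'=='x', l++,r--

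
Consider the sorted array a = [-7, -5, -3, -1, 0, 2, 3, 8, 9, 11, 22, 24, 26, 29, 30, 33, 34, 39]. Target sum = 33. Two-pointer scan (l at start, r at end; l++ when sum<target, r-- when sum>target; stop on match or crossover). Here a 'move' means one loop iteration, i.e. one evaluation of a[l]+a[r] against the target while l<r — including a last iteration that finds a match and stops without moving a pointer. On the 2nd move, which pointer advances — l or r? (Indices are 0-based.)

r

[0,17] -7+39=32 <33 → l++
[1,17] -5+39=34 >33 → r--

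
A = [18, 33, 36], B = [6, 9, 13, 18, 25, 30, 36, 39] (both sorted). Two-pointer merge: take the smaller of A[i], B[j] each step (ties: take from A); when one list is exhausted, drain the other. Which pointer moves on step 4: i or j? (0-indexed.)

[i=0,j=0] A[i]=18>B[j]=6 take 6 → j++
[i=0,j=1] A[i]=18>B[j]=9 take 9 → j++
[i=0,j=2] A[i]=18>B[j]=13 take 13 → j++
[i=0,j=3] A[i]=18<=B[j]=18 take 18 → i++

i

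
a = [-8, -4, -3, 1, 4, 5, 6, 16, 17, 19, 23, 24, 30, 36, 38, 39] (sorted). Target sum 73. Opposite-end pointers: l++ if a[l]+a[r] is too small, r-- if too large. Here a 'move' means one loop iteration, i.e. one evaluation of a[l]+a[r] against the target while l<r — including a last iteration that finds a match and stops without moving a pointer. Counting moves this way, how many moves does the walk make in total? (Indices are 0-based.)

15 moves

l=0 r=15: -8+39=31 <73, l++
l=1 r=15: -4+39=35 <73, l++
l=2 r=15: -3+39=36 <73, l++
l=3 r=15: 1+39=40 <73, l++
l=4 r=15: 4+39=43 <73, l++
l=5 r=15: 5+39=44 <73, l++
l=6 r=15: 6+39=45 <73, l++
l=7 r=15: 16+39=55 <73, l++
l=8 r=15: 17+39=56 <73, l++
l=9 r=15: 19+39=58 <73, l++
l=10 r=15: 23+39=62 <73, l++
l=11 r=15: 24+39=63 <73, l++
l=12 r=15: 30+39=69 <73, l++
l=13 r=15: 36+39=75 >73, r--
l=13 r=14: 36+38=74 >73, r--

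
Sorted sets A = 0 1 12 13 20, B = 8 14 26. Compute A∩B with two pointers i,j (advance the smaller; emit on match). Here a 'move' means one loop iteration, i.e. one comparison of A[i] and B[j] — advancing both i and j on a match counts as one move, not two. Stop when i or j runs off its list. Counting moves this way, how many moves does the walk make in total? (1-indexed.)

7 moves

[i=1,j=1] 0<8 → i++
[i=2,j=1] 1<8 → i++
[i=3,j=1] 12>8 → j++
[i=3,j=2] 12<14 → i++
[i=4,j=2] 13<14 → i++
[i=5,j=2] 20>14 → j++
[i=5,j=3] 20<26 → i++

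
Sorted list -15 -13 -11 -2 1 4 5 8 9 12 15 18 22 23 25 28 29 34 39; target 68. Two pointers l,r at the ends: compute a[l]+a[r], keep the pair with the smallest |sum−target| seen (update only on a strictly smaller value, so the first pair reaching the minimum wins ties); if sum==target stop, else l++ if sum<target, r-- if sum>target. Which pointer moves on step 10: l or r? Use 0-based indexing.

[0,18] -15+39=24 d=44 * → l++
[1,18] -13+39=26 d=42 * → l++
[2,18] -11+39=28 d=40 * → l++
[3,18] -2+39=37 d=31 * → l++
[4,18] 1+39=40 d=28 * → l++
[5,18] 4+39=43 d=25 * → l++
[6,18] 5+39=44 d=24 * → l++
[7,18] 8+39=47 d=21 * → l++
[8,18] 9+39=48 d=20 * → l++
[9,18] 12+39=51 d=17 * → l++

l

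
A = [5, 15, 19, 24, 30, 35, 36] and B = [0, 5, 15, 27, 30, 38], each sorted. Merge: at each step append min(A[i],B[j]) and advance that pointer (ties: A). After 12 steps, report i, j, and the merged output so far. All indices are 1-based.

i=8, j=6, merged so far=[0, 5, 5, 15, 15, 19, 24, 27, 30, 30, 35, 36]

i=1 j=1: A[i]=5>B[j]=0 take 0, j++
i=1 j=2: A[i]=5<=B[j]=5 take 5, i++
i=2 j=2: A[i]=15>B[j]=5 take 5, j++
i=2 j=3: A[i]=15<=B[j]=15 take 15, i++
i=3 j=3: A[i]=19>B[j]=15 take 15, j++
i=3 j=4: A[i]=19<=B[j]=27 take 19, i++
i=4 j=4: A[i]=24<=B[j]=27 take 24, i++
i=5 j=4: A[i]=30>B[j]=27 take 27, j++
i=5 j=5: A[i]=30<=B[j]=30 take 30, i++
i=6 j=5: A[i]=35>B[j]=30 take 30, j++
i=6 j=6: A[i]=35<=B[j]=38 take 35, i++
i=7 j=6: A[i]=36<=B[j]=38 take 36, i++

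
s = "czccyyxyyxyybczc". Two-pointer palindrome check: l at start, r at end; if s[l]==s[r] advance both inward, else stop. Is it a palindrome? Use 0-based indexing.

[0,15] 'c'=='c' → l++,r--
[1,14] 'z'=='z' → l++,r--
[2,13] 'c'=='c' → l++,r--
[3,12] 'c'!='b' → stop

not a palindrome (mismatch at 3,12)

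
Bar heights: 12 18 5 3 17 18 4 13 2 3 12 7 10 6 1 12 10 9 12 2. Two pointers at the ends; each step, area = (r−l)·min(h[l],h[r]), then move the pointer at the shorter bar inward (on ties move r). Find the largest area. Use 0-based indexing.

l=0 r=19: min(12,2)*19=38 best=38 *, r--
l=0 r=18: min(12,12)*18=216 best=216 *, r--
l=0 r=17: min(12,9)*17=153 best=216, r--
l=0 r=16: min(12,10)*16=160 best=216, r--
l=0 r=15: min(12,12)*15=180 best=216, r--
l=0 r=14: min(12,1)*14=14 best=216, r--
l=0 r=13: min(12,6)*13=78 best=216, r--
l=0 r=12: min(12,10)*12=120 best=216, r--
l=0 r=11: min(12,7)*11=77 best=216, r--
l=0 r=10: min(12,12)*10=120 best=216, r--
l=0 r=9: min(12,3)*9=27 best=216, r--
l=0 r=8: min(12,2)*8=16 best=216, r--
l=0 r=7: min(12,13)*7=84 best=216, l++
l=1 r=7: min(18,13)*6=78 best=216, r--
l=1 r=6: min(18,4)*5=20 best=216, r--
l=1 r=5: min(18,18)*4=72 best=216, r--
l=1 r=4: min(18,17)*3=51 best=216, r--
l=1 r=3: min(18,3)*2=6 best=216, r--
l=1 r=2: min(18,5)*1=5 best=216, r--

max area = 216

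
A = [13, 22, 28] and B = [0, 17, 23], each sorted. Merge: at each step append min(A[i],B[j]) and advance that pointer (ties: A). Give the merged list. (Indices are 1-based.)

[0, 13, 17, 22, 23, 28]

i=1 j=1: A[i]=13>B[j]=0 take 0, j++
i=1 j=2: A[i]=13<=B[j]=17 take 13, i++
i=2 j=2: A[i]=22>B[j]=17 take 17, j++
i=2 j=3: A[i]=22<=B[j]=23 take 22, i++
i=3 j=3: A[i]=28>B[j]=23 take 23, j++
i=3 j=4: B done, take A[i]=28, i++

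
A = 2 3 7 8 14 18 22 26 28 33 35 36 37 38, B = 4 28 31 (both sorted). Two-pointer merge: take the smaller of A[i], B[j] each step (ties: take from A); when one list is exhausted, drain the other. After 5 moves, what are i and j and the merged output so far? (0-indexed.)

i=4, j=1, merged so far=[2, 3, 4, 7, 8]

i=0 j=0: A[i]=2<=B[j]=4 take 2, i++
i=1 j=0: A[i]=3<=B[j]=4 take 3, i++
i=2 j=0: A[i]=7>B[j]=4 take 4, j++
i=2 j=1: A[i]=7<=B[j]=28 take 7, i++
i=3 j=1: A[i]=8<=B[j]=28 take 8, i++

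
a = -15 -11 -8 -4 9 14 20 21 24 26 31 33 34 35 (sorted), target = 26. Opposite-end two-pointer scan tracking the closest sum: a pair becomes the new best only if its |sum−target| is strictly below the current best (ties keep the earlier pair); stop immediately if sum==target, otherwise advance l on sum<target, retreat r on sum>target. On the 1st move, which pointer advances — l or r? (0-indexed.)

l

l=0 r=13: -15+35=20 d=6 *, l++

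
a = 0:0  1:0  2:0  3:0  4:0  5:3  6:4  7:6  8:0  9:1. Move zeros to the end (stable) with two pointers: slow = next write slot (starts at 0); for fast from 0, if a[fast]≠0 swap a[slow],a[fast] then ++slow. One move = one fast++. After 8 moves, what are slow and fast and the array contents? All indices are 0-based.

slow=3, fast=8, a=[3, 4, 6, 0, 0, 0, 0, 0, 0, 1]

slow=0 fast=0: a[fast]=0, fast++
slow=0 fast=1: a[fast]=0, fast++
slow=0 fast=2: a[fast]=0, fast++
slow=0 fast=3: a[fast]=0, fast++
slow=0 fast=4: a[fast]=0, fast++
slow=0 fast=5: a[fast]=3≠0 swap→a[0]=3, slow++,fast++
slow=1 fast=6: a[fast]=4≠0 swap→a[1]=4, slow++,fast++
slow=2 fast=7: a[fast]=6≠0 swap→a[2]=6, slow++,fast++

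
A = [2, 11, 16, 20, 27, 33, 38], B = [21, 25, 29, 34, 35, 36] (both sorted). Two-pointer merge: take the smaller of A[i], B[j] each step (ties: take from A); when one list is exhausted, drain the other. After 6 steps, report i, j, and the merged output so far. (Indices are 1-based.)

[i=1,j=1] A[i]=2<=B[j]=21 take 2 → i++
[i=2,j=1] A[i]=11<=B[j]=21 take 11 → i++
[i=3,j=1] A[i]=16<=B[j]=21 take 16 → i++
[i=4,j=1] A[i]=20<=B[j]=21 take 20 → i++
[i=5,j=1] A[i]=27>B[j]=21 take 21 → j++
[i=5,j=2] A[i]=27>B[j]=25 take 25 → j++

i=5, j=3, merged so far=[2, 11, 16, 20, 21, 25]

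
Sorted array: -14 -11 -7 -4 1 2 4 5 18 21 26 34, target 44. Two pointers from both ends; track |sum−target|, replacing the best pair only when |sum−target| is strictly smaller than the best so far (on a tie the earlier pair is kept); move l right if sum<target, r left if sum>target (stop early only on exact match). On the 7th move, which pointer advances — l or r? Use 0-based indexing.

[0,11] -14+34=20 d=24 * → l++
[1,11] -11+34=23 d=21 * → l++
[2,11] -7+34=27 d=17 * → l++
[3,11] -4+34=30 d=14 * → l++
[4,11] 1+34=35 d=9 * → l++
[5,11] 2+34=36 d=8 * → l++
[6,11] 4+34=38 d=6 * → l++

l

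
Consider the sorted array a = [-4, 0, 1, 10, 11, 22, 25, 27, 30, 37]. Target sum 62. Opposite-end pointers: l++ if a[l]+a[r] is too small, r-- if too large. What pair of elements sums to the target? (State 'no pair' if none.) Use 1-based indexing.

[1,10] -4+37=33 <62 → l++
[2,10] 0+37=37 <62 → l++
[3,10] 1+37=38 <62 → l++
[4,10] 10+37=47 <62 → l++
[5,10] 11+37=48 <62 → l++
[6,10] 22+37=59 <62 → l++
[7,10] 25+37=62 → found

(25, 37)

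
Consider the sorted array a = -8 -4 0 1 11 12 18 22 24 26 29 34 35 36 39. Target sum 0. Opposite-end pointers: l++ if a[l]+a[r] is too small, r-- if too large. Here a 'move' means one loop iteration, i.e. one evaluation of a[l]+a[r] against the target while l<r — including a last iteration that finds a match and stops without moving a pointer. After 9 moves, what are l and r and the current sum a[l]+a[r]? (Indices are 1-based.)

l=1 r=15: -8+39=31 >0, r--
l=1 r=14: -8+36=28 >0, r--
l=1 r=13: -8+35=27 >0, r--
l=1 r=12: -8+34=26 >0, r--
l=1 r=11: -8+29=21 >0, r--
l=1 r=10: -8+26=18 >0, r--
l=1 r=9: -8+24=16 >0, r--
l=1 r=8: -8+22=14 >0, r--
l=1 r=7: -8+18=10 >0, r--

l=1, r=6, sum=4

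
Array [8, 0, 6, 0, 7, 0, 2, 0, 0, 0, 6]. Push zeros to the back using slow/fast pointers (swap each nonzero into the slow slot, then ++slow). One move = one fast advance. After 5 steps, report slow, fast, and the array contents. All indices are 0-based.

slow=0 fast=0: a[fast]=8≠0 swap→a[0]=8, slow++,fast++
slow=1 fast=1: a[fast]=0, fast++
slow=1 fast=2: a[fast]=6≠0 swap→a[1]=6, slow++,fast++
slow=2 fast=3: a[fast]=0, fast++
slow=2 fast=4: a[fast]=7≠0 swap→a[2]=7, slow++,fast++

slow=3, fast=5, a=[8, 6, 7, 0, 0, 0, 2, 0, 0, 0, 6]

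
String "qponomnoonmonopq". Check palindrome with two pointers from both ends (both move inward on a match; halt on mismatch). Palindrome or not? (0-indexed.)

palindrome

[0,15] 'q'=='q' → l++,r--
[1,14] 'p'=='p' → l++,r--
[2,13] 'o'=='o' → l++,r--
[3,12] 'n'=='n' → l++,r--
[4,11] 'o'=='o' → l++,r--
[5,10] 'm'=='m' → l++,r--
[6,9] 'n'=='n' → l++,r--
[7,8] 'o'=='o' → l++,r--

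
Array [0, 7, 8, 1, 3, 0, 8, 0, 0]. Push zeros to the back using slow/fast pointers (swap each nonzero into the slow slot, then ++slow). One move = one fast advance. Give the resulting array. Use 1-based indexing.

[7, 8, 1, 3, 8, 0, 0, 0, 0]

(s=1,f=1) a[fast]=0 → fast++
(s=1,f=2) a[fast]=7≠0 swap→a[1]=7 → slow++,fast++
(s=2,f=3) a[fast]=8≠0 swap→a[2]=8 → slow++,fast++
(s=3,f=4) a[fast]=1≠0 swap→a[3]=1 → slow++,fast++
(s=4,f=5) a[fast]=3≠0 swap→a[4]=3 → slow++,fast++
(s=5,f=6) a[fast]=0 → fast++
(s=5,f=7) a[fast]=8≠0 swap→a[5]=8 → slow++,fast++
(s=6,f=8) a[fast]=0 → fast++
(s=6,f=9) a[fast]=0 → fast++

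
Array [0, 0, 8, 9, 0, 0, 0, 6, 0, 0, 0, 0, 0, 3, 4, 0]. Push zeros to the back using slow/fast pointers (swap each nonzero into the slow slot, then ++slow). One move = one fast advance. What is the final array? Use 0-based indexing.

slow=0 fast=0: a[fast]=0, fast++
slow=0 fast=1: a[fast]=0, fast++
slow=0 fast=2: a[fast]=8≠0 swap→a[0]=8, slow++,fast++
slow=1 fast=3: a[fast]=9≠0 swap→a[1]=9, slow++,fast++
slow=2 fast=4: a[fast]=0, fast++
slow=2 fast=5: a[fast]=0, fast++
slow=2 fast=6: a[fast]=0, fast++
slow=2 fast=7: a[fast]=6≠0 swap→a[2]=6, slow++,fast++
slow=3 fast=8: a[fast]=0, fast++
slow=3 fast=9: a[fast]=0, fast++
slow=3 fast=10: a[fast]=0, fast++
slow=3 fast=11: a[fast]=0, fast++
slow=3 fast=12: a[fast]=0, fast++
slow=3 fast=13: a[fast]=3≠0 swap→a[3]=3, slow++,fast++
slow=4 fast=14: a[fast]=4≠0 swap→a[4]=4, slow++,fast++
slow=5 fast=15: a[fast]=0, fast++

[8, 9, 6, 3, 4, 0, 0, 0, 0, 0, 0, 0, 0, 0, 0, 0]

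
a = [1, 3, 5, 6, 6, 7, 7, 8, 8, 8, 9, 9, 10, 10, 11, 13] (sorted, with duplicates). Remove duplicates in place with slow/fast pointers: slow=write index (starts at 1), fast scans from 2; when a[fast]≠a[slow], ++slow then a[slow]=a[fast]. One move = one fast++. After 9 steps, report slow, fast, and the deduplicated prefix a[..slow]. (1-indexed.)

slow=6, fast=11, prefix=[1, 3, 5, 6, 7, 8]

slow=1 fast=2: a[fast]=3≠a[slow]=1 write a[2]=3, slow++,fast++
slow=2 fast=3: a[fast]=5≠a[slow]=3 write a[3]=5, slow++,fast++
slow=3 fast=4: a[fast]=6≠a[slow]=5 write a[4]=6, slow++,fast++
slow=4 fast=5: a[fast]=6=a[slow] dup, fast++
slow=4 fast=6: a[fast]=7≠a[slow]=6 write a[5]=7, slow++,fast++
slow=5 fast=7: a[fast]=7=a[slow] dup, fast++
slow=5 fast=8: a[fast]=8≠a[slow]=7 write a[6]=8, slow++,fast++
slow=6 fast=9: a[fast]=8=a[slow] dup, fast++
slow=6 fast=10: a[fast]=8=a[slow] dup, fast++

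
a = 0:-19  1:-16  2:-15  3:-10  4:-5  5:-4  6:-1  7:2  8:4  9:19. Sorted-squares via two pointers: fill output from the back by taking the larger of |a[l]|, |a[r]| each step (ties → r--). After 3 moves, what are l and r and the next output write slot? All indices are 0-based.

l=2, r=8, next write slot=6

[0,9] |-19|<=|19| out[9]=361 → r--
[0,8] |-19|>|4| out[8]=361 → l++
[1,8] |-16|>|4| out[7]=256 → l++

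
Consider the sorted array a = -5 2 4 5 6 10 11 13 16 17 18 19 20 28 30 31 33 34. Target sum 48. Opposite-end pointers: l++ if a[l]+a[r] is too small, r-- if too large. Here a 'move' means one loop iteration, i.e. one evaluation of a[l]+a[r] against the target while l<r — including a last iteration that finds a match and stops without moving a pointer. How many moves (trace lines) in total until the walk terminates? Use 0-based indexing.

l=0 r=17: -5+34=29 <48, l++
l=1 r=17: 2+34=36 <48, l++
l=2 r=17: 4+34=38 <48, l++
l=3 r=17: 5+34=39 <48, l++
l=4 r=17: 6+34=40 <48, l++
l=5 r=17: 10+34=44 <48, l++
l=6 r=17: 11+34=45 <48, l++
l=7 r=17: 13+34=47 <48, l++
l=8 r=17: 16+34=50 >48, r--
l=8 r=16: 16+33=49 >48, r--
l=8 r=15: 16+31=47 <48, l++
l=9 r=15: 17+31=48, found

12 moves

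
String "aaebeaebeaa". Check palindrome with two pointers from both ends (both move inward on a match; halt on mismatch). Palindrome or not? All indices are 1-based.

palindrome

l=1 r=11: 'a'=='a', l++,r--
l=2 r=10: 'a'=='a', l++,r--
l=3 r=9: 'e'=='e', l++,r--
l=4 r=8: 'b'=='b', l++,r--
l=5 r=7: 'e'=='e', l++,r--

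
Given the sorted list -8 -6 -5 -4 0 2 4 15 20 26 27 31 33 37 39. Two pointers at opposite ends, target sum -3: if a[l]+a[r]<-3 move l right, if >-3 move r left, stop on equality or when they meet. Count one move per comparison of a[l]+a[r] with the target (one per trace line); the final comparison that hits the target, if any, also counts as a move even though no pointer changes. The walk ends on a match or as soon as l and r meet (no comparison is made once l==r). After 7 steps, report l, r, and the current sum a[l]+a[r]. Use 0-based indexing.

l=0, r=7, sum=7

[0,14] -8+39=31 >-3 → r--
[0,13] -8+37=29 >-3 → r--
[0,12] -8+33=25 >-3 → r--
[0,11] -8+31=23 >-3 → r--
[0,10] -8+27=19 >-3 → r--
[0,9] -8+26=18 >-3 → r--
[0,8] -8+20=12 >-3 → r--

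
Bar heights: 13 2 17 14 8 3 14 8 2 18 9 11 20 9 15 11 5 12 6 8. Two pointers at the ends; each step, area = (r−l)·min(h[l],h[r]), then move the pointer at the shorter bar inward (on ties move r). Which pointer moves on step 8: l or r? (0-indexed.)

[0,19] min(13,8)*19=152 best=152 * → r--
[0,18] min(13,6)*18=108 best=152 → r--
[0,17] min(13,12)*17=204 best=204 * → r--
[0,16] min(13,5)*16=80 best=204 → r--
[0,15] min(13,11)*15=165 best=204 → r--
[0,14] min(13,15)*14=182 best=204 → l++
[1,14] min(2,15)*13=26 best=204 → l++
[2,14] min(17,15)*12=180 best=204 → r--

r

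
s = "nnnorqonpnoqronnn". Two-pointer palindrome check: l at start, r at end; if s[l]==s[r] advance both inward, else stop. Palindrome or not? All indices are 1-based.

palindrome

[1,17] 'n'=='n' → l++,r--
[2,16] 'n'=='n' → l++,r--
[3,15] 'n'=='n' → l++,r--
[4,14] 'o'=='o' → l++,r--
[5,13] 'r'=='r' → l++,r--
[6,12] 'q'=='q' → l++,r--
[7,11] 'o'=='o' → l++,r--
[8,10] 'n'=='n' → l++,r--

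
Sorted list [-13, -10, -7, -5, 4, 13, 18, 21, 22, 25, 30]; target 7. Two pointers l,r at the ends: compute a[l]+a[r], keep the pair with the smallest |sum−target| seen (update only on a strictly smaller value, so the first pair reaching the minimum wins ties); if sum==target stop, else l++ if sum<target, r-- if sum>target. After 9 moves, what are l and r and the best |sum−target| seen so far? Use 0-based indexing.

l=0 r=10: -13+30=17 d=10 *, r--
l=0 r=9: -13+25=12 d=5 *, r--
l=0 r=8: -13+22=9 d=2 *, r--
l=0 r=7: -13+21=8 d=1 *, r--
l=0 r=6: -13+18=5 d=2, l++
l=1 r=6: -10+18=8 d=1, r--
l=1 r=5: -10+13=3 d=4, l++
l=2 r=5: -7+13=6 d=1, l++
l=3 r=5: -5+13=8 d=1, r--

l=3, r=4, best |Δ|=1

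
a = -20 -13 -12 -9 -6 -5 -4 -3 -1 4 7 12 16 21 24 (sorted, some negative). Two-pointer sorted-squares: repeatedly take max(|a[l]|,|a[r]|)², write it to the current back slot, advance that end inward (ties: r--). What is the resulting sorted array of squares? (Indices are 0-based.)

[1, 9, 16, 16, 25, 36, 49, 81, 144, 144, 169, 256, 400, 441, 576]

[0,14] |-20|<=|24| out[14]=576 → r--
[0,13] |-20|<=|21| out[13]=441 → r--
[0,12] |-20|>|16| out[12]=400 → l++
[1,12] |-13|<=|16| out[11]=256 → r--
[1,11] |-13|>|12| out[10]=169 → l++
[2,11] |-12|<=|12| out[9]=144 → r--
[2,10] |-12|>|7| out[8]=144 → l++
[3,10] |-9|>|7| out[7]=81 → l++
[4,10] |-6|<=|7| out[6]=49 → r--
[4,9] |-6|>|4| out[5]=36 → l++
[5,9] |-5|>|4| out[4]=25 → l++
[6,9] |-4|<=|4| out[3]=16 → r--
[6,8] |-4|>|-1| out[2]=16 → l++
[7,8] |-3|>|-1| out[1]=9 → l++
[8,8] |-1|<=|-1| out[0]=1 → r--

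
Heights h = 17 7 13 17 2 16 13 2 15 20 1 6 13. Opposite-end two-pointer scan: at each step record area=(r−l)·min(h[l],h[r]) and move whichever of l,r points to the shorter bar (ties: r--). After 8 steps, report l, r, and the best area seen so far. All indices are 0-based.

l=0 r=12: min(17,13)*12=156 best=156 *, r--
l=0 r=11: min(17,6)*11=66 best=156, r--
l=0 r=10: min(17,1)*10=10 best=156, r--
l=0 r=9: min(17,20)*9=153 best=156, l++
l=1 r=9: min(7,20)*8=56 best=156, l++
l=2 r=9: min(13,20)*7=91 best=156, l++
l=3 r=9: min(17,20)*6=102 best=156, l++
l=4 r=9: min(2,20)*5=10 best=156, l++

l=5, r=9, best area=156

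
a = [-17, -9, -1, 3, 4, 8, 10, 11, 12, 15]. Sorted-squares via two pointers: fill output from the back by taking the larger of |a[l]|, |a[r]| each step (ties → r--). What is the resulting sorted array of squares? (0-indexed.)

[1, 9, 16, 64, 81, 100, 121, 144, 225, 289]

l=0 r=9: |-17|>|15| out[9]=289, l++
l=1 r=9: |-9|<=|15| out[8]=225, r--
l=1 r=8: |-9|<=|12| out[7]=144, r--
l=1 r=7: |-9|<=|11| out[6]=121, r--
l=1 r=6: |-9|<=|10| out[5]=100, r--
l=1 r=5: |-9|>|8| out[4]=81, l++
l=2 r=5: |-1|<=|8| out[3]=64, r--
l=2 r=4: |-1|<=|4| out[2]=16, r--
l=2 r=3: |-1|<=|3| out[1]=9, r--
l=2 r=2: |-1|<=|-1| out[0]=1, r--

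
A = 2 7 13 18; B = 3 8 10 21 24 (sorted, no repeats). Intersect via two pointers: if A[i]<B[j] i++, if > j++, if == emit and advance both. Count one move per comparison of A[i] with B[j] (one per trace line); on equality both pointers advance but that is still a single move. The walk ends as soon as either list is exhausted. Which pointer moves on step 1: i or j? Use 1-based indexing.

i

i=1 j=1: 2<3, i++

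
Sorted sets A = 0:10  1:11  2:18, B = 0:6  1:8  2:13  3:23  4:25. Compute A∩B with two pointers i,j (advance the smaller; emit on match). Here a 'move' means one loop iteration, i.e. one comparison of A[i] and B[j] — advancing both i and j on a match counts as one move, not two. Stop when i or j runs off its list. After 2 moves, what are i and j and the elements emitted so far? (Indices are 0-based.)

[i=0,j=0] 10>6 → j++
[i=0,j=1] 10>8 → j++

i=0, j=2, emitted=[]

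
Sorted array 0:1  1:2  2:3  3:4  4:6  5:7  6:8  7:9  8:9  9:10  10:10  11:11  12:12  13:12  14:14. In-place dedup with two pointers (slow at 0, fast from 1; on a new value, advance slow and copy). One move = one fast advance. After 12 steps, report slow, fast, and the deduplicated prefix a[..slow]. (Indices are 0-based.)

slow=0 fast=1: a[fast]=2≠a[slow]=1 write a[1]=2, slow++,fast++
slow=1 fast=2: a[fast]=3≠a[slow]=2 write a[2]=3, slow++,fast++
slow=2 fast=3: a[fast]=4≠a[slow]=3 write a[3]=4, slow++,fast++
slow=3 fast=4: a[fast]=6≠a[slow]=4 write a[4]=6, slow++,fast++
slow=4 fast=5: a[fast]=7≠a[slow]=6 write a[5]=7, slow++,fast++
slow=5 fast=6: a[fast]=8≠a[slow]=7 write a[6]=8, slow++,fast++
slow=6 fast=7: a[fast]=9≠a[slow]=8 write a[7]=9, slow++,fast++
slow=7 fast=8: a[fast]=9=a[slow] dup, fast++
slow=7 fast=9: a[fast]=10≠a[slow]=9 write a[8]=10, slow++,fast++
slow=8 fast=10: a[fast]=10=a[slow] dup, fast++
slow=8 fast=11: a[fast]=11≠a[slow]=10 write a[9]=11, slow++,fast++
slow=9 fast=12: a[fast]=12≠a[slow]=11 write a[10]=12, slow++,fast++

slow=10, fast=13, prefix=[1, 2, 3, 4, 6, 7, 8, 9, 10, 11, 12]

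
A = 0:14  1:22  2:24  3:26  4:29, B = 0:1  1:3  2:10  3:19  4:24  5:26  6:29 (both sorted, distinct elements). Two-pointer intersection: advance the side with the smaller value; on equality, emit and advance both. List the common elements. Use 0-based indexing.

[i=0,j=0] 14>1 → j++
[i=0,j=1] 14>3 → j++
[i=0,j=2] 14>10 → j++
[i=0,j=3] 14<19 → i++
[i=1,j=3] 22>19 → j++
[i=1,j=4] 22<24 → i++
[i=2,j=4] 24==24 emit → i++,j++
[i=3,j=5] 26==26 emit → i++,j++
[i=4,j=6] 29==29 emit → i++,j++

intersection = [24, 26, 29]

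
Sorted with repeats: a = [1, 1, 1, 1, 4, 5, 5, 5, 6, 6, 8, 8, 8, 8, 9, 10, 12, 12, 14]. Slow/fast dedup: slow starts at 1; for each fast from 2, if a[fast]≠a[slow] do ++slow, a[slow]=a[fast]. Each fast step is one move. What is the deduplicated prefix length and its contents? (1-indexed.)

(s=1,f=2) a[fast]=1=a[slow] dup → fast++
(s=1,f=3) a[fast]=1=a[slow] dup → fast++
(s=1,f=4) a[fast]=1=a[slow] dup → fast++
(s=1,f=5) a[fast]=4≠a[slow]=1 write a[2]=4 → slow++,fast++
(s=2,f=6) a[fast]=5≠a[slow]=4 write a[3]=5 → slow++,fast++
(s=3,f=7) a[fast]=5=a[slow] dup → fast++
(s=3,f=8) a[fast]=5=a[slow] dup → fast++
(s=3,f=9) a[fast]=6≠a[slow]=5 write a[4]=6 → slow++,fast++
(s=4,f=10) a[fast]=6=a[slow] dup → fast++
(s=4,f=11) a[fast]=8≠a[slow]=6 write a[5]=8 → slow++,fast++
(s=5,f=12) a[fast]=8=a[slow] dup → fast++
(s=5,f=13) a[fast]=8=a[slow] dup → fast++
(s=5,f=14) a[fast]=8=a[slow] dup → fast++
(s=5,f=15) a[fast]=9≠a[slow]=8 write a[6]=9 → slow++,fast++
(s=6,f=16) a[fast]=10≠a[slow]=9 write a[7]=10 → slow++,fast++
(s=7,f=17) a[fast]=12≠a[slow]=10 write a[8]=12 → slow++,fast++
(s=8,f=18) a[fast]=12=a[slow] dup → fast++
(s=8,f=19) a[fast]=14≠a[slow]=12 write a[9]=14 → slow++,fast++

length 9; prefix = [1, 4, 5, 6, 8, 9, 10, 12, 14]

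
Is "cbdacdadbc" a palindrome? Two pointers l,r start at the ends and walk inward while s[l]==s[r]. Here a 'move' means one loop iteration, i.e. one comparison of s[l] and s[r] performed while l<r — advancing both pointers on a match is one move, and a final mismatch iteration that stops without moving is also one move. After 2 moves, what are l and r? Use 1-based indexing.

l=3, r=8

[1,10] 'c'=='c' → l++,r--
[2,9] 'b'=='b' → l++,r--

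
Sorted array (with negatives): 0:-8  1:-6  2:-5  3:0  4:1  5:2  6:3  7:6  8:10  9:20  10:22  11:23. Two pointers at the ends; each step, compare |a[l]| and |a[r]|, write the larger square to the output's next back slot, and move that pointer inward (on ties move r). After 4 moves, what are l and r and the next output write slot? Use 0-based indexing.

l=0, r=7, next write slot=7

[0,11] |-8|<=|23| out[11]=529 → r--
[0,10] |-8|<=|22| out[10]=484 → r--
[0,9] |-8|<=|20| out[9]=400 → r--
[0,8] |-8|<=|10| out[8]=100 → r--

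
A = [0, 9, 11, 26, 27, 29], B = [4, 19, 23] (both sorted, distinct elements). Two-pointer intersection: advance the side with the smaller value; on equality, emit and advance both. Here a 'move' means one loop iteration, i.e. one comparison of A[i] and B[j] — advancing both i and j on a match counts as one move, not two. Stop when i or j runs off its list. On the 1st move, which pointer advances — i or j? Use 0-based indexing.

i

[i=0,j=0] 0<4 → i++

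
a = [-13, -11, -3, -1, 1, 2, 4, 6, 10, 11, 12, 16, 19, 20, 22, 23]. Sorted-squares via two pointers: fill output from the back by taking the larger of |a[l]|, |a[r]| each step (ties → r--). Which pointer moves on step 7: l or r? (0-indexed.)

[0,15] |-13|<=|23| out[15]=529 → r--
[0,14] |-13|<=|22| out[14]=484 → r--
[0,13] |-13|<=|20| out[13]=400 → r--
[0,12] |-13|<=|19| out[12]=361 → r--
[0,11] |-13|<=|16| out[11]=256 → r--
[0,10] |-13|>|12| out[10]=169 → l++
[1,10] |-11|<=|12| out[9]=144 → r--

r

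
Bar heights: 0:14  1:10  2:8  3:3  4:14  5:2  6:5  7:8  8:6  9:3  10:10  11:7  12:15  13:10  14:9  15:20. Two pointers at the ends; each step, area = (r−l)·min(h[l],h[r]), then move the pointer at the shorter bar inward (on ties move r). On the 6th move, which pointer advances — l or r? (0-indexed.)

l=0 r=15: min(14,20)*15=210 best=210 *, l++
l=1 r=15: min(10,20)*14=140 best=210, l++
l=2 r=15: min(8,20)*13=104 best=210, l++
l=3 r=15: min(3,20)*12=36 best=210, l++
l=4 r=15: min(14,20)*11=154 best=210, l++
l=5 r=15: min(2,20)*10=20 best=210, l++

l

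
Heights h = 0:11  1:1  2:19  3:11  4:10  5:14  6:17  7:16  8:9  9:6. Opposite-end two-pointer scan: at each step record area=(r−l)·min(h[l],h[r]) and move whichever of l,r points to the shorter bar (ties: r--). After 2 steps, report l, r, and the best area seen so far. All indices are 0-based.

l=0, r=7, best area=72

l=0 r=9: min(11,6)*9=54 best=54 *, r--
l=0 r=8: min(11,9)*8=72 best=72 *, r--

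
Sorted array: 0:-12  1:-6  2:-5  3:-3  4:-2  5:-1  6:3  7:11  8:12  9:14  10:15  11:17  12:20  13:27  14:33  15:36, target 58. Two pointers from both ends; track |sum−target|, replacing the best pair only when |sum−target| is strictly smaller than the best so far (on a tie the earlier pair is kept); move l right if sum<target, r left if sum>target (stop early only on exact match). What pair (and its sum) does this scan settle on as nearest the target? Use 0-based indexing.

pair (20, 36) with sum 56 (|Δ|=2)

[0,15] -12+36=24 d=34 * → l++
[1,15] -6+36=30 d=28 * → l++
[2,15] -5+36=31 d=27 * → l++
[3,15] -3+36=33 d=25 * → l++
[4,15] -2+36=34 d=24 * → l++
[5,15] -1+36=35 d=23 * → l++
[6,15] 3+36=39 d=19 * → l++
[7,15] 11+36=47 d=11 * → l++
[8,15] 12+36=48 d=10 * → l++
[9,15] 14+36=50 d=8 * → l++
[10,15] 15+36=51 d=7 * → l++
[11,15] 17+36=53 d=5 * → l++
[12,15] 20+36=56 d=2 * → l++
[13,15] 27+36=63 d=5 → r--
[13,14] 27+33=60 d=2 → r--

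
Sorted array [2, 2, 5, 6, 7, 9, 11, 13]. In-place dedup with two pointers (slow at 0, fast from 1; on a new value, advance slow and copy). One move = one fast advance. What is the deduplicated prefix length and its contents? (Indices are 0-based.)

slow=0 fast=1: a[fast]=2=a[slow] dup, fast++
slow=0 fast=2: a[fast]=5≠a[slow]=2 write a[1]=5, slow++,fast++
slow=1 fast=3: a[fast]=6≠a[slow]=5 write a[2]=6, slow++,fast++
slow=2 fast=4: a[fast]=7≠a[slow]=6 write a[3]=7, slow++,fast++
slow=3 fast=5: a[fast]=9≠a[slow]=7 write a[4]=9, slow++,fast++
slow=4 fast=6: a[fast]=11≠a[slow]=9 write a[5]=11, slow++,fast++
slow=5 fast=7: a[fast]=13≠a[slow]=11 write a[6]=13, slow++,fast++

length 7; prefix = [2, 5, 6, 7, 9, 11, 13]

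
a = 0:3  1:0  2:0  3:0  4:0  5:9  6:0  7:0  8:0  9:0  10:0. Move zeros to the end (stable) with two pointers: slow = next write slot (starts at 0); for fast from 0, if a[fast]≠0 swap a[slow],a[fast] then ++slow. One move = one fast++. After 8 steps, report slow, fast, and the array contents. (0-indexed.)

slow=2, fast=8, a=[3, 9, 0, 0, 0, 0, 0, 0, 0, 0, 0]

(s=0,f=0) a[fast]=3≠0 swap→a[0]=3 → slow++,fast++
(s=1,f=1) a[fast]=0 → fast++
(s=1,f=2) a[fast]=0 → fast++
(s=1,f=3) a[fast]=0 → fast++
(s=1,f=4) a[fast]=0 → fast++
(s=1,f=5) a[fast]=9≠0 swap→a[1]=9 → slow++,fast++
(s=2,f=6) a[fast]=0 → fast++
(s=2,f=7) a[fast]=0 → fast++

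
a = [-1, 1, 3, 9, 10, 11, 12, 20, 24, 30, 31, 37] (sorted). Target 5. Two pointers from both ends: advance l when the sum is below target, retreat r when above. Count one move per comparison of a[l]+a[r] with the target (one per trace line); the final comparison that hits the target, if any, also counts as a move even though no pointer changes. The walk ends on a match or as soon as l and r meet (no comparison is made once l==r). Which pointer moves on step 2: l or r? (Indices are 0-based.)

[0,11] -1+37=36 >5 → r--
[0,10] -1+31=30 >5 → r--

r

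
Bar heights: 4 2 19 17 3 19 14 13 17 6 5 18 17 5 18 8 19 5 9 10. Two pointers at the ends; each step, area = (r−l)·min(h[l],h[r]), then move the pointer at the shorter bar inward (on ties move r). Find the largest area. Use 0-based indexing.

l=0 r=19: min(4,10)*19=76 best=76 *, l++
l=1 r=19: min(2,10)*18=36 best=76, l++
l=2 r=19: min(19,10)*17=170 best=170 *, r--
l=2 r=18: min(19,9)*16=144 best=170, r--
l=2 r=17: min(19,5)*15=75 best=170, r--
l=2 r=16: min(19,19)*14=266 best=266 *, r--
l=2 r=15: min(19,8)*13=104 best=266, r--
l=2 r=14: min(19,18)*12=216 best=266, r--
l=2 r=13: min(19,5)*11=55 best=266, r--
l=2 r=12: min(19,17)*10=170 best=266, r--
l=2 r=11: min(19,18)*9=162 best=266, r--
l=2 r=10: min(19,5)*8=40 best=266, r--
l=2 r=9: min(19,6)*7=42 best=266, r--
l=2 r=8: min(19,17)*6=102 best=266, r--
l=2 r=7: min(19,13)*5=65 best=266, r--
l=2 r=6: min(19,14)*4=56 best=266, r--
l=2 r=5: min(19,19)*3=57 best=266, r--
l=2 r=4: min(19,3)*2=6 best=266, r--
l=2 r=3: min(19,17)*1=17 best=266, r--

max area = 266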